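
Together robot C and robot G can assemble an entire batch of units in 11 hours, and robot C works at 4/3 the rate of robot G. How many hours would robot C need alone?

Let robot G's rate be r; then robot C's rate is (4/3)r, so together (4/3 + 1)r = (7/3)r = 1/11.
Thus r = 3/77 per hour.
Robot G alone: 77/3 hours; robot C alone: 77/4 hours.

77/4 hours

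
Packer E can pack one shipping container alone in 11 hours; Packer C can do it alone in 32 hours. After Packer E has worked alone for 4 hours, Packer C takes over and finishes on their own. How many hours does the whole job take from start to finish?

268/11 hours

In 4 hours Packer E does 4/11 of the job, leaving 7/11.
Packer C works at 1/32 per hour, so finishing takes 7/11 ÷ 1/32 = 224/11 hours.
Total time = 4 + 224/11 = 268/11 hours.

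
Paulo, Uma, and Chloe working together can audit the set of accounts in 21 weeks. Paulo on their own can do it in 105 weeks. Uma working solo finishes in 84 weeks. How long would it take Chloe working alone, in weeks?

Combined rate is 1/21 per week.
Known contribution: 1/105 + 1/84 = (4 + 5)/420 = 9/420 = 3/140 per week.
So Chloe's rate is 1/21 − 3/140 = 11/420, meaning 420/11 weeks alone.

420/11 weeks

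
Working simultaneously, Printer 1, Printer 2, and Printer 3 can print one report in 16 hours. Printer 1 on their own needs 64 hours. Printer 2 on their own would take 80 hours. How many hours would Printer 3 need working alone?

Combined rate is 1/16 per hour.
Known contribution: 1/64 + 1/80 = (5 + 4)/320 = 9/320 per hour.
So Printer 3's rate is 1/16 − 9/320 = 11/320, meaning 320/11 hours alone.

320/11 hours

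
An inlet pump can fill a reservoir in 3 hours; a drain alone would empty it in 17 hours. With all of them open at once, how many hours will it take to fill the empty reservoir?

51/14 hours

Net rate = 1/3 − 1/17 = (17 − 3)/51 = 14/51 per hour.
Filling time = 1 ÷ (14/51) = 51/14 hours.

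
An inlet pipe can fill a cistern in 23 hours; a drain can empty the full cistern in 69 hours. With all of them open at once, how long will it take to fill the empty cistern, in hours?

69/2 hours

Net rate = 1/23 − 1/69 = (3 − 1)/69 = 2/69 per hour.
Filling time = 1 ÷ (2/69) = 69/2 hours.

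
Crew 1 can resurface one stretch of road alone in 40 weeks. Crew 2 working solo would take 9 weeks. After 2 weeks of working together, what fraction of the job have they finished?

49/180

Combined rate: 1/40 + 1/9 = (9 + 40)/360 = 49/360 per week.
In 2 weeks they complete 2·49/360 = 49/180 of the job.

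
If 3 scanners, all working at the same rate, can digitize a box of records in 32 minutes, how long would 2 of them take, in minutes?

Total work is 3·32 = 96 scanner-minutes.
With 2 scanners: 96/2 = 48 minutes.

48 minutes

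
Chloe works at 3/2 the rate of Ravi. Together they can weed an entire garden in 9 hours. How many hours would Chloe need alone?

Let Ravi's rate be r; then Chloe's rate is (3/2)r, so together (3/2 + 1)r = (5/2)r = 1/9.
Thus r = 2/45 per hour.
Ravi alone: 45/2 hours; Chloe alone: 15 hours.

15 hours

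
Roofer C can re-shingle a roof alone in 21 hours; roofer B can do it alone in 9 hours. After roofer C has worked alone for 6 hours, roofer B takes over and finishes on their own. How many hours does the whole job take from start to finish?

In 6 hours roofer C does 6/21 = 2/7 of the job, leaving 5/7.
Roofer B works at 1/9 per hour, so finishing takes 5/7 ÷ 1/9 = 45/7 hours.
Total time = 6 + 45/7 = 87/7 hours.

87/7 hours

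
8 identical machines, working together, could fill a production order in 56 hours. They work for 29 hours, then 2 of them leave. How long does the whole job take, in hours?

65 hours

One machine does 1/448 of the job per hour.
After 29 hours with 8 machines, 29/56 is done (27/56 left).
With 6 machines the rate is 6/448 = 3/224, so the rest takes 27/56 ÷ 3/224 = 36 hours.
Total = 29 + 36 = 65 hours.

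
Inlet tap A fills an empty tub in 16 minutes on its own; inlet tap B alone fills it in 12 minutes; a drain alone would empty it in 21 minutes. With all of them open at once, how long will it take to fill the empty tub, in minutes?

112/11 minutes

Net rate = 1/16 + 1/12 − 1/21 = (21 + 28 − 16)/336 = 33/336 = 11/112 per minute.
Filling time = 1 ÷ (11/112) = 112/11 minutes.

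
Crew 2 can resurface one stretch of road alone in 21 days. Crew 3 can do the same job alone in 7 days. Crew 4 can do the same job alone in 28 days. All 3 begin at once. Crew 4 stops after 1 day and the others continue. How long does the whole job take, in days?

In the first 1 day the combined rate is 19/84, so 19/84 of the job is done, leaving 65/84.
After crew 4 leaves the rate is 4/21 per day; the remaining 65/84 takes 65/16 days.
Total = 1 + 65/16 = 81/16 days.

81/16 days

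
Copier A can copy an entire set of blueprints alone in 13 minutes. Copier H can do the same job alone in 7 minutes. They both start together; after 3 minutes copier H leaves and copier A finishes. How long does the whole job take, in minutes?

52/7 minutes

In the first 3 minutes the combined rate is 20/91, so 60/91 of the job is done, leaving 31/91.
After copier H leaves the rate is 1/13 per minute; the remaining 31/91 takes 31/7 minutes.
Total = 3 + 31/7 = 52/7 minutes.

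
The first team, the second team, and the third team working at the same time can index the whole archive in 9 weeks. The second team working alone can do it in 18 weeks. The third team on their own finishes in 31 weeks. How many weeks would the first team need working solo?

558/13 weeks

Combined rate is 1/9 per week.
Known contribution: 1/18 + 1/31 = (31 + 18)/558 = 49/558 per week.
So the first team's rate is 1/9 − 49/558 = 13/558, meaning 558/13 weeks alone.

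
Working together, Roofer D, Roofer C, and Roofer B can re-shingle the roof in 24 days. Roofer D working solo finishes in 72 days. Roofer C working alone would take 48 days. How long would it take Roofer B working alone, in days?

144 days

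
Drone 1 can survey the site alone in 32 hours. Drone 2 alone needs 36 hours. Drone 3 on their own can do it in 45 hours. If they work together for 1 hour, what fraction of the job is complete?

13/160

Combined rate: 1/32 + 1/36 + 1/45 = (45 + 40 + 32)/1440 = 117/1440 = 13/160 per hour.
In 1 hour they complete 1·13/160 = 13/160 of the job.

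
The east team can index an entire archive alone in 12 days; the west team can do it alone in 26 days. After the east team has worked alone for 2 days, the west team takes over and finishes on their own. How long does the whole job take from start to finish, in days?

71/3 days

In 2 days the east team does 2/12 = 1/6 of the job, leaving 5/6.
The west team works at 1/26 per day, so finishing takes 5/6 ÷ 1/26 = 65/3 days.
Total time = 2 + 65/3 = 71/3 days.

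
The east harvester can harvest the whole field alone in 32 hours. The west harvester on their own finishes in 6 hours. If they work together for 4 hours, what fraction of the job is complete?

19/24

Combined rate: 1/32 + 1/6 = (3 + 16)/96 = 19/96 per hour.
In 4 hours they complete 4·19/96 = 19/24 of the job.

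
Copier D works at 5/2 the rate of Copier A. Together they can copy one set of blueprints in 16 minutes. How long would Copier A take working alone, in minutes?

Let Copier A's rate be r; then Copier D's rate is (5/2)r, so together (5/2 + 1)r = (7/2)r = 1/16.
Thus r = 1/56 per minute.
Copier A alone: 56 minutes; Copier D alone: 112/5 minutes.

56 minutes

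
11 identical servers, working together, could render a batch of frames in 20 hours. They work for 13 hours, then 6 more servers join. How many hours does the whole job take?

298/17 hours

One server does 1/220 of the job per hour.
After 13 hours with 11 servers, 13/20 is done (7/20 left).
With 17 servers the rate is 17/220, so the rest takes 7/20 ÷ 17/220 = 77/17 hours.
Total = 13 + 77/17 = 298/17 hours.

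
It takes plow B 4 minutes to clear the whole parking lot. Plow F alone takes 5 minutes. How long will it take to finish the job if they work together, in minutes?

Combined rate: 1/4 + 1/5 = (5 + 4)/20 = 9/20 per minute.
Time = 1 ÷ (9/20) = 20/9 minutes.

20/9 minutes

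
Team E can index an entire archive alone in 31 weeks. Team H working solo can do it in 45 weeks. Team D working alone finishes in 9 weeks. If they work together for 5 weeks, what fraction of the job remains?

Combined rate: 1/31 + 1/45 + 1/9 = (45 + 31 + 155)/1395 = 231/1395 = 77/465 per week.
In 5 weeks they complete 5·77/465 = 77/93 of the job.
So 16/93 remains.

16/93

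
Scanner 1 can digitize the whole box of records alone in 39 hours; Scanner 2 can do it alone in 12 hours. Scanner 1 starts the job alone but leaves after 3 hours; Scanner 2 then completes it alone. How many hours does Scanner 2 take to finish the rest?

144/13 hours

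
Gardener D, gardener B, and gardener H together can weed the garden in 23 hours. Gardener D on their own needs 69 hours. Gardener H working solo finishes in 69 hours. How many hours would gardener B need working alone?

69 hours

Combined rate is 1/23 per hour.
Known contribution: 1/69 + 1/69 = (1 + 1)/69 = 2/69 per hour.
So gardener B's rate is 1/23 − 2/69 = 1/69, meaning 69 hours alone.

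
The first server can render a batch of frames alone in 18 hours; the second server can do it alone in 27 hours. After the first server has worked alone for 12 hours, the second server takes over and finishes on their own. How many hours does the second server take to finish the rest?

In 12 hours the first server does 12/18 = 2/3 of the job, leaving 1/3.
The second server works at 1/27 per hour, so finishing takes 1/3 ÷ 1/27 = 9 hours.

9 hours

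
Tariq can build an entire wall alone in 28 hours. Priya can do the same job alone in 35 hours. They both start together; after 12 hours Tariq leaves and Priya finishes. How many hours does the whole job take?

20 hours

In the first 12 hours the combined rate is 9/140, so 27/35 of the job is done, leaving 8/35.
After Tariq leaves the rate is 1/35 per hour; the remaining 8/35 takes 8 hours.
Total = 12 + 8 = 20 hours.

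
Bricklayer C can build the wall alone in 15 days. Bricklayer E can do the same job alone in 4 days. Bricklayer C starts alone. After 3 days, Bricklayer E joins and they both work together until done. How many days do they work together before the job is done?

48/19 days

In the first 3 days Bricklayer C alone does 3/15 = 1/5 of the job, leaving 4/5.
Once everyone is working, combined rate: 1/15 + 1/4 = (4 + 15)/60 = 19/60 per day.
Remaining 4/5 at 19/60 per day takes 48/19 days.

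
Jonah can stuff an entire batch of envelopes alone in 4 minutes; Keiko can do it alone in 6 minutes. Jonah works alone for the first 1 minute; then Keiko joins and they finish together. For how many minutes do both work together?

In 1 minute Jonah does 1/4 of the job, leaving 3/4.
Jonah and Keiko together work at 5/12 per minute, so finishing takes 3/4 ÷ 5/12 = 9/5 minutes.

9/5 minutes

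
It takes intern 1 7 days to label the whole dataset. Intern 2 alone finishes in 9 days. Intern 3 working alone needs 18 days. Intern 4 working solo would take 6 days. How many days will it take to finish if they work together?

Combined rate: 1/7 + 1/9 + 1/18 + 1/6 = (18 + 14 + 7 + 21)/126 = 60/126 = 10/21 per day.
Time = 1 ÷ (10/21) = 21/10 days.

21/10 days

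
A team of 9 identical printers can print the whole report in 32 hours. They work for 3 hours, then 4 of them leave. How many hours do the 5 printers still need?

One printer does 1/288 of the job per hour.
After 3 hours with 9 printers, 3/32 is done (29/32 left).
With 5 printers the rate is 5/288, so the rest takes 29/32 ÷ 5/288 = 261/5 hours.

261/5 hours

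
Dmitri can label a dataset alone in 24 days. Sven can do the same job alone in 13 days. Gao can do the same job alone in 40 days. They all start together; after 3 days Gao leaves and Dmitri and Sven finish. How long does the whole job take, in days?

In the first 3 days the combined rate is 28/195, so 28/65 of the job is done, leaving 37/65.
After Gao leaves the rate is 37/312 per day; the remaining 37/65 takes 24/5 days.
Total = 3 + 24/5 = 39/5 days.

39/5 days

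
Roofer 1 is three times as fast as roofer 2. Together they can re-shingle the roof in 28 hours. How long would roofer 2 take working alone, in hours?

112 hours

Let roofer 2's rate be r; then roofer 1's rate is 3r, so together (3 + 1)r = 4r = 1/28.
Thus r = 1/112 per hour.
Roofer 2 alone: 112 hours; roofer 1 alone: 112/3 hours.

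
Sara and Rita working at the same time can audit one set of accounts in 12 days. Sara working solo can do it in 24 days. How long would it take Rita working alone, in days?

24 days

Combined rate is 1/12 per day.
Known contribution: 1/24 per day.
So Rita's rate is 1/12 − 1/24 = 1/24, meaning 24 days alone.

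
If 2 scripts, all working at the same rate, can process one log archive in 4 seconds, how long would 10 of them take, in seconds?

4/5 seconds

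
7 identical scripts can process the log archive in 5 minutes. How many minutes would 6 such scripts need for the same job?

Total work is 7·5 = 35 script-minutes.
With 6 scripts: 35/6 minutes.

35/6 minutes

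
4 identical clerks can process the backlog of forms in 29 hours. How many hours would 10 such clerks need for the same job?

58/5 hours

Total work is 4·29 = 116 clerk-hours.
With 10 clerks: 116/10 = 58/5 hours.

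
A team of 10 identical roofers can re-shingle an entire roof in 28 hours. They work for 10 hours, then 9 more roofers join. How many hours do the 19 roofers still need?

180/19 hours

One roofer does 1/280 of the job per hour.
After 10 hours with 10 roofers, 5/14 is done (9/14 left).
With 19 roofers the rate is 19/280, so the rest takes 9/14 ÷ 19/280 = 180/19 hours.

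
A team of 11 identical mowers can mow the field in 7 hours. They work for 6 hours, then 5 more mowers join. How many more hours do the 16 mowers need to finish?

11/16 hours

One mower does 1/77 of the job per hour.
After 6 hours with 11 mowers, 6/7 is done (1/7 left).
With 16 mowers the rate is 16/77, so the rest takes 1/7 ÷ 16/77 = 11/16 hours.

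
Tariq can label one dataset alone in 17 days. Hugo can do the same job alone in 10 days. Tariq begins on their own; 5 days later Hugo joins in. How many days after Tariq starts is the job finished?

In the first 5 days Tariq alone does 5/17 of the job, leaving 12/17.
Once everyone is working, combined rate: 1/17 + 1/10 = (10 + 17)/170 = 27/170 per day.
Remaining 12/17 at 27/170 per day takes 40/9 days.
Total from the start = 5 + 40/9 = 85/9 days.

85/9 days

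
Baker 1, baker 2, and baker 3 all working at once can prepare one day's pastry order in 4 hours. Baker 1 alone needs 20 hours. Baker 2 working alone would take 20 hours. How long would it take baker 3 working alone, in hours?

Combined rate is 1/4 per hour.
Known contribution: 1/20 + 1/20 = (1 + 1)/20 = 2/20 = 1/10 per hour.
So baker 3's rate is 1/4 − 1/10 = 3/20, meaning 20/3 hours alone.

20/3 hours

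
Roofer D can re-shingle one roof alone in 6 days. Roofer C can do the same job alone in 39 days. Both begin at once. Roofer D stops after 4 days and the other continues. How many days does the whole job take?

13 days

In the first 4 days the combined rate is 5/26, so 10/13 of the job is done, leaving 3/13.
After roofer D leaves the rate is 1/39 per day; the remaining 3/13 takes 9 days.
Total = 4 + 9 = 13 days.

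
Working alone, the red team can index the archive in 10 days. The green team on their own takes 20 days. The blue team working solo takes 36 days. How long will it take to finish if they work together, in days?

Combined rate: 1/10 + 1/20 + 1/36 = (18 + 9 + 5)/180 = 32/180 = 8/45 per day.
Time = 1 ÷ (8/45) = 45/8 days.

45/8 days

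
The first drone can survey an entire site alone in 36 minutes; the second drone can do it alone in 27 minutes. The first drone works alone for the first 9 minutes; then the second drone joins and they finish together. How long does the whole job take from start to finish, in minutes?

144/7 minutes

In 9 minutes the first drone does 9/36 = 1/4 of the job, leaving 3/4.
The first drone and the second drone together work at 7/108 per minute, so finishing takes 3/4 ÷ 7/108 = 81/7 minutes.
Total time = 9 + 81/7 = 144/7 minutes.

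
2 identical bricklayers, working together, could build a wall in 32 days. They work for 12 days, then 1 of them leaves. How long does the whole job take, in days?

52 days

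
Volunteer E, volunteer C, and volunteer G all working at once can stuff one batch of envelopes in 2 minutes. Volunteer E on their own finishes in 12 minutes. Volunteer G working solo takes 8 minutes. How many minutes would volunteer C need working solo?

Combined rate is 1/2 per minute.
Known contribution: 1/12 + 1/8 = (2 + 3)/24 = 5/24 per minute.
So volunteer C's rate is 1/2 − 5/24 = 7/24, meaning 24/7 minutes alone.

24/7 minutes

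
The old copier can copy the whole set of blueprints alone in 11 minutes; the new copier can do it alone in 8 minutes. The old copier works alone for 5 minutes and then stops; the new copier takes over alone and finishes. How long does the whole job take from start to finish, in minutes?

In 5 minutes the old copier does 5/11 of the job, leaving 6/11.
The new copier works at 1/8 per minute, so finishing takes 6/11 ÷ 1/8 = 48/11 minutes.
Total time = 5 + 48/11 = 103/11 minutes.

103/11 minutes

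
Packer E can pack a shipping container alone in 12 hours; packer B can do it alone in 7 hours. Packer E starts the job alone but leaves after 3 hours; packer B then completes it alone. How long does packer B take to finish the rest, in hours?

21/4 hours

In 3 hours packer E does 3/12 = 1/4 of the job, leaving 3/4.
Packer B works at 1/7 per hour, so finishing takes 3/4 ÷ 1/7 = 21/4 hours.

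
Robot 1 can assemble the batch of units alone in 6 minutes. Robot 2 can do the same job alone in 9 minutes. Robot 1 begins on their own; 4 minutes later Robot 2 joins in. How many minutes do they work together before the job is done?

In the first 4 minutes Robot 1 alone does 4/6 = 2/3 of the job, leaving 1/3.
Once everyone is working, combined rate: 1/6 + 1/9 = (3 + 2)/18 = 5/18 per minute.
Remaining 1/3 at 5/18 per minute takes 6/5 minutes.

6/5 minutes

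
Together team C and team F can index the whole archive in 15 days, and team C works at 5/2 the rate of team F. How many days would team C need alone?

21 days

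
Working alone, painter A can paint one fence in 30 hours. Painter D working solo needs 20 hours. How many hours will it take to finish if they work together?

Combined rate: 1/30 + 1/20 = (2 + 3)/60 = 5/60 = 1/12 per hour.
Time = 1 ÷ (1/12) = 12 hours.

12 hours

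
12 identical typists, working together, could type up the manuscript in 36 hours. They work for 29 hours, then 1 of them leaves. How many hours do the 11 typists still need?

One typist does 1/432 of the job per hour.
After 29 hours with 12 typists, 29/36 is done (7/36 left).
With 11 typists the rate is 11/432, so the rest takes 7/36 ÷ 11/432 = 84/11 hours.

84/11 hours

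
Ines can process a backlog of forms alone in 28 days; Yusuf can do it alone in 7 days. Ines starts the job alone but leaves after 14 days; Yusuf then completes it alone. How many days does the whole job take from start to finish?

In 14 days Ines does 14/28 = 1/2 of the job, leaving 1/2.
Yusuf works at 1/7 per day, so finishing takes 1/2 ÷ 1/7 = 7/2 days.
Total time = 14 + 7/2 = 35/2 days.

35/2 days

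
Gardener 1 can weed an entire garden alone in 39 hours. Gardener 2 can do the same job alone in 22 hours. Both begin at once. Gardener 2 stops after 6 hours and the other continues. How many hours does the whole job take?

312/11 hours

In the first 6 hours the combined rate is 61/858, so 61/143 of the job is done, leaving 82/143.
After gardener 2 leaves the rate is 1/39 per hour; the remaining 82/143 takes 246/11 hours.
Total = 6 + 246/11 = 312/11 hours.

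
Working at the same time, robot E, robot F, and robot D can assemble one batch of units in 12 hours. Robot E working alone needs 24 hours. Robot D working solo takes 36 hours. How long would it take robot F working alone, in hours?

72 hours

Combined rate is 1/12 per hour.
Known contribution: 1/24 + 1/36 = (3 + 2)/72 = 5/72 per hour.
So robot F's rate is 1/12 − 5/72 = 1/72, meaning 72 hours alone.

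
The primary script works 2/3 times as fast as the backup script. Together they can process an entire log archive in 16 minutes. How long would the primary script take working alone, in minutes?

40 minutes

Let the backup script's rate be r; then the primary script's rate is (2/3)r, so together (2/3 + 1)r = (5/3)r = 1/16.
Thus r = 3/80 per minute.
The backup script alone: 80/3 minutes; the primary script alone: 40 minutes.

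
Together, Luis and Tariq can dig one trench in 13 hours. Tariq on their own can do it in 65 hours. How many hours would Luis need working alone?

Combined rate is 1/13 per hour.
Known contribution: 1/65 per hour.
So Luis's rate is 1/13 − 1/65 = 4/65, meaning 65/4 hours alone.

65/4 hours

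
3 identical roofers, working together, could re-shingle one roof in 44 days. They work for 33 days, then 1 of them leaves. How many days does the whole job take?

99/2 days

One roofer does 1/132 of the job per day.
After 33 days with 3 roofers, 3/4 is done (1/4 left).
With 2 roofers the rate is 2/132 = 1/66, so the rest takes 1/4 ÷ 1/66 = 33/2 days.
Total = 33 + 33/2 = 99/2 days.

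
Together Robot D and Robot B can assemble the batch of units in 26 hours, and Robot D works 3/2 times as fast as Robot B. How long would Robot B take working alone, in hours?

65 hours

Let Robot B's rate be r; then Robot D's rate is (3/2)r, so together (3/2 + 1)r = (5/2)r = 1/26.
Thus r = 1/65 per hour.
Robot B alone: 65 hours; Robot D alone: 130/3 hours.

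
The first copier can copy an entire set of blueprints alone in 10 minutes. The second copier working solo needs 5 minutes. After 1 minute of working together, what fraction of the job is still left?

7/10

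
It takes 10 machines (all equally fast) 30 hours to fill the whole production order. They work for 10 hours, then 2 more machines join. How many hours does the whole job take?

One machine does 1/300 of the job per hour.
After 10 hours with 10 machines, 1/3 is done (2/3 left).
With 12 machines the rate is 12/300 = 1/25, so the rest takes 2/3 ÷ 1/25 = 50/3 hours.
Total = 10 + 50/3 = 80/3 hours.

80/3 hours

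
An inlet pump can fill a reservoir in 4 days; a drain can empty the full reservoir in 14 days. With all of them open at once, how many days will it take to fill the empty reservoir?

Net rate = 1/4 − 1/14 = (7 − 2)/28 = 5/28 per day.
Filling time = 1 ÷ (5/28) = 28/5 days.

28/5 days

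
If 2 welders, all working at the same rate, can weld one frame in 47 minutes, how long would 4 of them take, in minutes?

47/2 minutes

Total work is 2·47 = 94 welder-minutes.
With 4 welders: 94/4 = 47/2 minutes.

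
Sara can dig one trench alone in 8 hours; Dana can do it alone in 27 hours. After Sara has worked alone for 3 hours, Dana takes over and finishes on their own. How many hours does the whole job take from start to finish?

In 3 hours Sara does 3/8 of the job, leaving 5/8.
Dana works at 1/27 per hour, so finishing takes 5/8 ÷ 1/27 = 135/8 hours.
Total time = 3 + 135/8 = 159/8 hours.

159/8 hours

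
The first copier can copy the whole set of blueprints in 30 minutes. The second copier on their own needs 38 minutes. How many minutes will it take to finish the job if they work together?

285/17 minutes

Combined rate: 1/30 + 1/38 = (19 + 15)/570 = 34/570 = 17/285 per minute.
Time = 1 ÷ (17/285) = 285/17 minutes.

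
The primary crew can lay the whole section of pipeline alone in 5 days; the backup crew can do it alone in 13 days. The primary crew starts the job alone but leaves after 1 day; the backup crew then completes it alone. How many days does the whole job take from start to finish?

In 1 day the primary crew does 1/5 of the job, leaving 4/5.
The backup crew works at 1/13 per day, so finishing takes 4/5 ÷ 1/13 = 52/5 days.
Total time = 1 + 52/5 = 57/5 days.

57/5 days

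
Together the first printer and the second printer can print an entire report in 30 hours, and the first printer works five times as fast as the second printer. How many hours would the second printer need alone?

180 hours

Let the second printer's rate be r; then the first printer's rate is 5r, so together (5 + 1)r = 6r = 1/30.
Thus r = 1/180 per hour.
The second printer alone: 180 hours; the first printer alone: 36 hours.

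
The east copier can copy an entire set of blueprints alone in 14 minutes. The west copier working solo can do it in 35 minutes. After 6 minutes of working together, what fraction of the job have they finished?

3/5

Combined rate: 1/14 + 1/35 = (5 + 2)/70 = 7/70 = 1/10 per minute.
In 6 minutes they complete 6·1/10 = 3/5 of the job.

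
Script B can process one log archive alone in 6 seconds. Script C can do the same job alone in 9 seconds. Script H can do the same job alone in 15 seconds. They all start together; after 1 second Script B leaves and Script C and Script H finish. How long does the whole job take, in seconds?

75/16 seconds

In the first 1 second the combined rate is 31/90, so 31/90 of the job is done, leaving 59/90.
After Script B leaves the rate is 8/45 per second; the remaining 59/90 takes 59/16 seconds.
Total = 1 + 59/16 = 75/16 seconds.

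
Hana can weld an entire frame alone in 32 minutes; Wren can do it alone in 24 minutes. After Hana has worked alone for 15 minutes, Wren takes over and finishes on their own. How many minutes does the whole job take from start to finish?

In 15 minutes Hana does 15/32 of the job, leaving 17/32.
Wren works at 1/24 per minute, so finishing takes 17/32 ÷ 1/24 = 51/4 minutes.
Total time = 15 + 51/4 = 111/4 minutes.

111/4 minutes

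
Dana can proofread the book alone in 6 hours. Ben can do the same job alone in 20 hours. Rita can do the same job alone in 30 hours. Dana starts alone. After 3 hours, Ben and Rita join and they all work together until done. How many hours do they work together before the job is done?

2 hours

In the first 3 hours Dana alone does 3/6 = 1/2 of the job, leaving 1/2.
Once everyone is working, combined rate: 1/6 + 1/20 + 1/30 = (10 + 3 + 2)/60 = 15/60 = 1/4 per hour.
Remaining 1/2 at 1/4 per hour takes 2 hours.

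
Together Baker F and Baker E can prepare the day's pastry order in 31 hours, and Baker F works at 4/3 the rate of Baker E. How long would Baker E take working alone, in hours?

Let Baker E's rate be r; then Baker F's rate is (4/3)r, so together (4/3 + 1)r = (7/3)r = 1/31.
Thus r = 3/217 per hour.
Baker E alone: 217/3 hours; Baker F alone: 217/4 hours.

217/3 hours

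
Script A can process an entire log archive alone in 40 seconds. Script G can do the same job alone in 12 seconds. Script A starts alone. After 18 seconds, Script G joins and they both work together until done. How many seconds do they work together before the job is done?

In the first 18 seconds Script A alone does 18/40 = 9/20 of the job, leaving 11/20.
Once everyone is working, combined rate: 1/40 + 1/12 = (3 + 10)/120 = 13/120 per second.
Remaining 11/20 at 13/120 per second takes 66/13 seconds.

66/13 seconds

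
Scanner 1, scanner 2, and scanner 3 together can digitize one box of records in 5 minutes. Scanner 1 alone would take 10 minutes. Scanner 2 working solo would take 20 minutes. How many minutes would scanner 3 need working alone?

Combined rate is 1/5 per minute.
Known contribution: 1/10 + 1/20 = (2 + 1)/20 = 3/20 per minute.
So scanner 3's rate is 1/5 − 3/20 = 1/20, meaning 20 minutes alone.

20 minutes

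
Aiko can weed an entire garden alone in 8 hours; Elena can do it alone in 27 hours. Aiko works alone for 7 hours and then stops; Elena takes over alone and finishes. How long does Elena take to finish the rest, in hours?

In 7 hours Aiko does 7/8 of the job, leaving 1/8.
Elena works at 1/27 per hour, so finishing takes 1/8 ÷ 1/27 = 27/8 hours.

27/8 hours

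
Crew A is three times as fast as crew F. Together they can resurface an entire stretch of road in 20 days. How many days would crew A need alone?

80/3 days

Let crew F's rate be r; then crew A's rate is 3r, so together (3 + 1)r = 4r = 1/20.
Thus r = 1/80 per day.
Crew F alone: 80 days; crew A alone: 80/3 days.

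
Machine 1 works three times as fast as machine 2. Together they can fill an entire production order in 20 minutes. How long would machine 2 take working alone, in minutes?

80 minutes

Let machine 2's rate be r; then machine 1's rate is 3r, so together (3 + 1)r = 4r = 1/20.
Thus r = 1/80 per minute.
Machine 2 alone: 80 minutes; machine 1 alone: 80/3 minutes.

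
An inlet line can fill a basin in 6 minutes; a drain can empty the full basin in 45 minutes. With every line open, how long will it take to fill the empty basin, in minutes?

90/13 minutes

Net rate = 1/6 − 1/45 = (15 − 2)/90 = 13/90 per minute.
Filling time = 1 ÷ (13/90) = 90/13 minutes.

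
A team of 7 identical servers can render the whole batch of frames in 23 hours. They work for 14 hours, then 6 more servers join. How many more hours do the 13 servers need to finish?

63/13 hours

One server does 1/161 of the job per hour.
After 14 hours with 7 servers, 14/23 is done (9/23 left).
With 13 servers the rate is 13/161, so the rest takes 9/23 ÷ 13/161 = 63/13 hours.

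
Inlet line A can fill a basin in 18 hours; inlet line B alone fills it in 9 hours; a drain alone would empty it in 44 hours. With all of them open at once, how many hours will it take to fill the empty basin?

132/19 hours

Net rate = 1/18 + 1/9 − 1/44 = (22 + 44 − 9)/396 = 57/396 = 19/132 per hour.
Filling time = 1 ÷ (19/132) = 132/19 hours.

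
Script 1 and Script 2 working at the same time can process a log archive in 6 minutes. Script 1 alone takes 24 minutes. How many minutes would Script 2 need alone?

8 minutes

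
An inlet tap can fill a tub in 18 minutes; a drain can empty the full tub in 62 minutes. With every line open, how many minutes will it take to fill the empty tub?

279/11 minutes

Net rate = 1/18 − 1/62 = (31 − 9)/558 = 22/558 = 11/279 per minute.
Filling time = 1 ÷ (11/279) = 279/11 minutes.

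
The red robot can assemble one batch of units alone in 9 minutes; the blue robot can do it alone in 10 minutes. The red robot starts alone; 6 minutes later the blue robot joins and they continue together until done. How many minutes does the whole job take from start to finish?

In 6 minutes the red robot does 6/9 = 2/3 of the job, leaving 1/3.
The red robot and the blue robot together work at 19/90 per minute, so finishing takes 1/3 ÷ 19/90 = 30/19 minutes.
Total time = 6 + 30/19 = 144/19 minutes.

144/19 minutes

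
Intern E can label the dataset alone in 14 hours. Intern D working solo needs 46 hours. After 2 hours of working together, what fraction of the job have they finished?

Combined rate: 1/14 + 1/46 = (23 + 7)/322 = 30/322 = 15/161 per hour.
In 2 hours they complete 2·15/161 = 30/161 of the job.

30/161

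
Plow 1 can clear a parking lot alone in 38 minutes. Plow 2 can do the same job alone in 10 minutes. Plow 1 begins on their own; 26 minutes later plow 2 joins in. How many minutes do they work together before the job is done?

In the first 26 minutes plow 1 alone does 26/38 = 13/19 of the job, leaving 6/19.
Once everyone is working, combined rate: 1/38 + 1/10 = (5 + 19)/190 = 24/190 = 12/95 per minute.
Remaining 6/19 at 12/95 per minute takes 5/2 minutes.

5/2 minutes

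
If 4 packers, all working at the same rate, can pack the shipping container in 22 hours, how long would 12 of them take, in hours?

22/3 hours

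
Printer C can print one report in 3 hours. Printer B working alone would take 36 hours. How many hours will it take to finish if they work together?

With two workers the combined time is the product over the sum: 3·36/(3+36) = 108/39 = 36/13 hours.

36/13 hours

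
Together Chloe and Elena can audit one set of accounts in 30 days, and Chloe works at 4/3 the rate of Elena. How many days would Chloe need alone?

Let Elena's rate be r; then Chloe's rate is (4/3)r, so together (4/3 + 1)r = (7/3)r = 1/30.
Thus r = 1/70 per day.
Elena alone: 70 days; Chloe alone: 105/2 days.

105/2 days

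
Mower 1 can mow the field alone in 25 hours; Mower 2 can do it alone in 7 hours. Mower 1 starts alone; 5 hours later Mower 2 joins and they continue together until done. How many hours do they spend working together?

35/8 hours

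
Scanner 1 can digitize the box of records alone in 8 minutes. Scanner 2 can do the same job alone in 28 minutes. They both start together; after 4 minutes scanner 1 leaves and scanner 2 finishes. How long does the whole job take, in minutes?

In the first 4 minutes the combined rate is 9/56, so 9/14 of the job is done, leaving 5/14.
After scanner 1 leaves the rate is 1/28 per minute; the remaining 5/14 takes 10 minutes.
Total = 4 + 10 = 14 minutes.

14 minutes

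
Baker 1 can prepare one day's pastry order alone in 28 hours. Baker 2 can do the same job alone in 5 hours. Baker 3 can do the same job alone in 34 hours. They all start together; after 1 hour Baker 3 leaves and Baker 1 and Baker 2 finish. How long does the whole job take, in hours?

In the first 1 hour the combined rate is 631/2380, so 631/2380 of the job is done, leaving 1749/2380.
After Baker 3 leaves the rate is 33/140 per hour; the remaining 1749/2380 takes 53/17 hours.
Total = 1 + 53/17 = 70/17 hours.

70/17 hours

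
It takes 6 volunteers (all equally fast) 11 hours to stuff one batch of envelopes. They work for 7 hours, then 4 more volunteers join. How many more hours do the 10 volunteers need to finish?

12/5 hours

One volunteer does 1/66 of the job per hour.
After 7 hours with 6 volunteers, 7/11 is done (4/11 left).
With 10 volunteers the rate is 10/66 = 5/33, so the rest takes 4/11 ÷ 5/33 = 12/5 hours.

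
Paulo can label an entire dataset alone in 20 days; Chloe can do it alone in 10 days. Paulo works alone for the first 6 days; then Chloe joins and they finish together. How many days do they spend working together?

In 6 days Paulo does 6/20 = 3/10 of the job, leaving 7/10.
Paulo and Chloe together work at 3/20 per day, so finishing takes 7/10 ÷ 3/20 = 14/3 days.

14/3 days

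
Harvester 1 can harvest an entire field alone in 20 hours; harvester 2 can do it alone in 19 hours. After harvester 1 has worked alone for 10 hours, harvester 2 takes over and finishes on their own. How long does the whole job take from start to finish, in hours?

In 10 hours harvester 1 does 10/20 = 1/2 of the job, leaving 1/2.
Harvester 2 works at 1/19 per hour, so finishing takes 1/2 ÷ 1/19 = 19/2 hours.
Total time = 10 + 19/2 = 39/2 hours.

39/2 hours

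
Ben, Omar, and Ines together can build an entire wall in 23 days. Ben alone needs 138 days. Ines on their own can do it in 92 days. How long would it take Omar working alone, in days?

Combined rate is 1/23 per day.
Known contribution: 1/138 + 1/92 = (2 + 3)/276 = 5/276 per day.
So Omar's rate is 1/23 − 5/276 = 7/276, meaning 276/7 days alone.

276/7 days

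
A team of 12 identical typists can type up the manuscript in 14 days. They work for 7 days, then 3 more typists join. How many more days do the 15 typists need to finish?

28/5 days

One typist does 1/168 of the job per day.
After 7 days with 12 typists, 1/2 is done (1/2 left).
With 15 typists the rate is 15/168 = 5/56, so the rest takes 1/2 ÷ 5/56 = 28/5 days.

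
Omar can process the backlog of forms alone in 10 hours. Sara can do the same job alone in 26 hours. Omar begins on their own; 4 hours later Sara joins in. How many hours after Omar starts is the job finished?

25/3 hours

In the first 4 hours Omar alone does 4/10 = 2/5 of the job, leaving 3/5.
Once everyone is working, combined rate: 1/10 + 1/26 = (13 + 5)/130 = 18/130 = 9/65 per hour.
Remaining 3/5 at 9/65 per hour takes 13/3 hours.
Total from the start = 4 + 13/3 = 25/3 hours.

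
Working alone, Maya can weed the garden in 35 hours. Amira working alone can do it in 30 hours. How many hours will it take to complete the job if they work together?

210/13 hours

Combined rate: 1/35 + 1/30 = (6 + 7)/210 = 13/210 per hour.
Time = 1 ÷ (13/210) = 210/13 hours.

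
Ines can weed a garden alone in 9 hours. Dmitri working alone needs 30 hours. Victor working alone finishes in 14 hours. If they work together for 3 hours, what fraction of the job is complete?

68/105

Combined rate: 1/9 + 1/30 + 1/14 = (70 + 21 + 45)/630 = 136/630 = 68/315 per hour.
In 3 hours they complete 3·68/315 = 68/105 of the job.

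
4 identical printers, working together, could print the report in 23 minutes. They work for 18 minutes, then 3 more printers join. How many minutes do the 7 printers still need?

20/7 minutes

One printer does 1/92 of the job per minute.
After 18 minutes with 4 printers, 18/23 is done (5/23 left).
With 7 printers the rate is 7/92, so the rest takes 5/23 ÷ 7/92 = 20/7 minutes.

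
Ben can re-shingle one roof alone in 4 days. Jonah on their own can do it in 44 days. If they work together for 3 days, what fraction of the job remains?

2/11

Combined rate: 1/4 + 1/44 = (11 + 1)/44 = 12/44 = 3/11 per day.
In 3 days they complete 3·3/11 = 9/11 of the job.
So 2/11 remains.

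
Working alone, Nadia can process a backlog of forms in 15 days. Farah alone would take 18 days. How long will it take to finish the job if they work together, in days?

90/11 days

With two workers the combined time is the product over the sum: 15·18/(15+18) = 270/33 = 90/11 days.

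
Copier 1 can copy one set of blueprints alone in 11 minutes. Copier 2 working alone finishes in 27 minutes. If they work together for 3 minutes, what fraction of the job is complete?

Combined rate: 1/11 + 1/27 = (27 + 11)/297 = 38/297 per minute.
In 3 minutes they complete 3·38/297 = 38/99 of the job.

38/99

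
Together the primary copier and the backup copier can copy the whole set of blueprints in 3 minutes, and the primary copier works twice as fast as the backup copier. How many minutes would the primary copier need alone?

Let the backup copier's rate be r; then the primary copier's rate is 2r, so together (2 + 1)r = 3r = 1/3.
Thus r = 1/9 per minute.
The backup copier alone: 9 minutes; the primary copier alone: 9/2 minutes.

9/2 minutes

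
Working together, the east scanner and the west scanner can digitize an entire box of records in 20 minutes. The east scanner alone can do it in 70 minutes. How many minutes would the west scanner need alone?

28 minutes

Combined rate is 1/20 per minute.
Known contribution: 1/70 per minute.
So the west scanner's rate is 1/20 − 1/70 = 1/28, meaning 28 minutes alone.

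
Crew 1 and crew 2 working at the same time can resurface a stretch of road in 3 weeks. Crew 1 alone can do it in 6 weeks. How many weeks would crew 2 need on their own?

Combined rate is 1/3 per week.
Known contribution: 1/6 per week.
So crew 2's rate is 1/3 − 1/6 = 1/6, meaning 6 weeks alone.

6 weeks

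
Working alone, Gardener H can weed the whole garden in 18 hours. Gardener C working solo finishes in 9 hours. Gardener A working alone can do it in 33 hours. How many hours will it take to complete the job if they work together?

66/13 hours

Combined rate: 1/18 + 1/9 + 1/33 = (11 + 22 + 6)/198 = 39/198 = 13/66 per hour.
Time = 1 ÷ (13/66) = 66/13 hours.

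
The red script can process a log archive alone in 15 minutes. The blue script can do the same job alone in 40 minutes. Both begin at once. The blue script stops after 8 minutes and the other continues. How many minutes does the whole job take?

In the first 8 minutes the combined rate is 11/120, so 11/15 of the job is done, leaving 4/15.
After the blue script leaves the rate is 1/15 per minute; the remaining 4/15 takes 4 minutes.
Total = 8 + 4 = 12 minutes.

12 minutes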